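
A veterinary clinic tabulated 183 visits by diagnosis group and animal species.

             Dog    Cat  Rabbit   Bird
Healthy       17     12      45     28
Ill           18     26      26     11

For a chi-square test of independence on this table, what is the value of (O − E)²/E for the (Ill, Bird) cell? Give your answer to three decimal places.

2.272

Row total (Ill) = 81; column total (Bird) = 39; N = 183.
Expected count E = 81 × 39 / 183 = 17.2623.
Contribution = (O − E)²/E = (11 − 17.2623)² / 17.2623 = 2.272.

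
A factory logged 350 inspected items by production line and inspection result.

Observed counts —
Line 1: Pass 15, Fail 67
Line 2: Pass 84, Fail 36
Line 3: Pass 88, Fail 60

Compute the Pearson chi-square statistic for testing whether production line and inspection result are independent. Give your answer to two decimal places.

56.09

Row totals: 82, 120, 148. Column totals: 187, 163. Grand total N = 350.
Expected counts (row total × column total / N):
  Line 1, Pass: 82×187/350 = 43.811
  Line 1, Fail: 82×163/350 = 38.189
  Line 2, Pass: 120×187/350 = 64.114
  Line 2, Fail: 120×163/350 = 55.886
  Line 3, Pass: 148×187/350 = 79.074
  Line 3, Fail: 148×163/350 = 68.926
Contributions (O − E)²/E:
  (15 − 43.811)²/43.811 = 18.9467
  (67 − 38.189)²/38.189 = 21.7359
  (84 − 64.114)²/64.114 = 6.1680
  (36 − 55.886)²/55.886 = 7.0761
  (88 − 79.074)²/79.074 = 1.0076
  (60 − 68.926)²/68.926 = 1.1559
χ² = 18.9467 + 21.7359 + 6.1680 + 7.0761 + 1.0076 + 1.1559 = 56.09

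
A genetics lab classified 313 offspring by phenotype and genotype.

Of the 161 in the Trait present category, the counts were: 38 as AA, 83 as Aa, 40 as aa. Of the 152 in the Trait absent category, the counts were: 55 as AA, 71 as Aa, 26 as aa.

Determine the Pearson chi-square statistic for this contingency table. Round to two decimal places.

Row totals: 161, 152. Column totals: 93, 154, 66. Grand total N = 313.
Expected counts (row total × column total / N):
  Trait present, AA: 161×93/313 = 47.837
  Trait present, Aa: 161×154/313 = 79.214
  Trait present, aa: 161×66/313 = 33.949
  Trait absent, AA: 152×93/313 = 45.163
  Trait absent, Aa: 152×154/313 = 74.786
  Trait absent, aa: 152×66/313 = 32.051
Contributions (O − E)²/E:
  (38 − 47.837)²/47.837 = 2.0228
  (83 − 79.214)²/79.214 = 0.1810
  (40 − 33.949)²/33.949 = 1.0785
  (55 − 45.163)²/45.163 = 2.1426
  (71 − 74.786)²/74.786 = 0.1917
  (26 − 32.051)²/32.051 = 1.1424
χ² = 2.0228 + 0.1810 + 1.0785 + 2.1426 + 0.1917 + 1.1424 = 6.76

6.76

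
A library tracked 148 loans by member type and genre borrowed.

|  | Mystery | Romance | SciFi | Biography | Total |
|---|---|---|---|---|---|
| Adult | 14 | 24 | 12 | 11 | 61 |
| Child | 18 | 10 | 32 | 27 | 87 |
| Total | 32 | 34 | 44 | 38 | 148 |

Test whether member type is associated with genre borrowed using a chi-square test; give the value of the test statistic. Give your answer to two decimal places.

Grand total N = 148.
Expected counts (row total × column total / N):
  Adult, Mystery: 61×32/148 = 13.189
  Adult, Romance: 61×34/148 = 14.014
  Adult, SciFi: 61×44/148 = 18.135
  Adult, Biography: 61×38/148 = 15.662
  Child, Mystery: 87×32/148 = 18.811
  Child, Romance: 87×34/148 = 19.986
  Child, SciFi: 87×44/148 = 25.865
  Child, Biography: 87×38/148 = 22.338
Contributions (O − E)²/E:
  (14 − 13.189)²/13.189 = 0.0499
  (24 − 14.014)²/14.014 = 7.1158
  (12 − 18.135)²/18.135 = 2.0754
  (11 − 15.662)²/15.662 = 1.3877
  (18 − 18.811)²/18.811 = 0.0350
  (10 − 19.986)²/19.986 = 4.9895
  (32 − 25.865)²/25.865 = 1.4552
  (27 − 22.338)²/22.338 = 0.9730
χ² = 0.0499 + 7.1158 + 2.0754 + 1.3877 + 0.0350 + 4.9895 + 1.4552 + 0.9730 = 18.08

18.08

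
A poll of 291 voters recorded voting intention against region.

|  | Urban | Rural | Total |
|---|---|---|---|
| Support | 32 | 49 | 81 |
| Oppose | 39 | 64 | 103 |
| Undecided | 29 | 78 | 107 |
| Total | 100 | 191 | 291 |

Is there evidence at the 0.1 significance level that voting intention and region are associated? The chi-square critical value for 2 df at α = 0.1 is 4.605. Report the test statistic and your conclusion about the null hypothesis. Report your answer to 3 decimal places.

Grand total N = 291.
Expected counts (row total × column total / N):
  Support, Urban: 81×100/291 = 27.8351
  Support, Rural: 81×191/291 = 53.1649
  Oppose, Urban: 103×100/291 = 35.3952
  Oppose, Rural: 103×191/291 = 67.6048
  Undecided, Urban: 107×100/291 = 36.7698
  Undecided, Rural: 107×191/291 = 70.2302
Contributions (O − E)²/E:
  (32 − 27.8351)²/27.8351 = 0.6232
  (49 − 53.1649)²/53.1649 = 0.3263
  (39 − 35.3952)²/35.3952 = 0.3671
  (64 − 67.6048)²/67.6048 = 0.1922
  (29 − 36.7698)²/36.7698 = 1.6418
  (78 − 70.2302)²/70.2302 = 0.8596
χ² = 0.6232 + 0.3263 + 0.3671 + 0.1922 + 1.6418 + 0.8596 = 4.010
df = (3−1)(2−1) = 2. Since 4.010 < 4.605, fail to reject the null hypothesis of independence at α = 0.1.

4.010; fail to reject H₀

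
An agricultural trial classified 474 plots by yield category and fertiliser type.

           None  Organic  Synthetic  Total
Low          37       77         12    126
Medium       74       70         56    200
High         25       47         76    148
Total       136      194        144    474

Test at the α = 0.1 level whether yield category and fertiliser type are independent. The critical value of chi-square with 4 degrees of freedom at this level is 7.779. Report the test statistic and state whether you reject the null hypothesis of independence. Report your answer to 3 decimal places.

69.152; reject H₀

Grand total N = 474.
Expected counts (row total × column total / N):
  Low, None: 126×136/474 = 36.1519
  Low, Organic: 126×194/474 = 51.5696
  Low, Synthetic: 126×144/474 = 38.2785
  Medium, None: 200×136/474 = 57.3840
  Medium, Organic: 200×194/474 = 81.8565
  Medium, Synthetic: 200×144/474 = 60.7595
  High, None: 148×136/474 = 42.4641
  High, Organic: 148×194/474 = 60.5738
  High, Synthetic: 148×144/474 = 44.9620
Contributions (O − E)²/E:
  (37 − 36.1519)²/36.1519 = 0.0199
  (77 − 51.5696)²/51.5696 = 12.5404
  (12 − 38.2785)²/38.2785 = 18.0404
  (74 − 57.3840)²/57.3840 = 4.8113
  (70 − 81.8565)²/81.8565 = 1.7174
  (56 − 60.7595)²/60.7595 = 0.3728
  (25 − 42.4641)²/42.4641 = 7.1824
  (47 − 60.5738)²/60.5738 = 3.0417
  (76 − 44.9620)²/44.9620 = 21.4260
χ² = 0.0199 + 12.5404 + 18.0404 + 4.8113 + 1.7174 + 0.3728 + 7.1824 + 3.0417 + 21.4260 = 69.152
df = (3−1)(3−1) = 4. Since 69.152 > 7.779, reject the null hypothesis of independence at α = 0.1.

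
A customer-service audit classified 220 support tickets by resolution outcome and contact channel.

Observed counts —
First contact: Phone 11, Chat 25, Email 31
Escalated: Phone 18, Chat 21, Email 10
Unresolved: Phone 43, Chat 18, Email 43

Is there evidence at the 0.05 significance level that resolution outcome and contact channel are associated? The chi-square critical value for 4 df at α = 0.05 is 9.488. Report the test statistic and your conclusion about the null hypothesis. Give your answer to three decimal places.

23.234; reject H₀

Row totals: 67, 49, 104. Column totals: 72, 64, 84. Grand total N = 220.
Expected counts (row total × column total / N):
  First contact, Phone: 67×72/220 = 21.9273
  First contact, Chat: 67×64/220 = 19.4909
  First contact, Email: 67×84/220 = 25.5818
  Escalated, Phone: 49×72/220 = 16.0364
  Escalated, Chat: 49×64/220 = 14.2545
  Escalated, Email: 49×84/220 = 18.7091
  Unresolved, Phone: 104×72/220 = 34.0364
  Unresolved, Chat: 104×64/220 = 30.2545
  Unresolved, Email: 104×84/220 = 39.7091
Contributions (O − E)²/E:
  (11 − 21.9273)²/21.9273 = 5.4455
  (25 − 19.4909)²/19.4909 = 1.5571
  (31 − 25.5818)²/25.5818 = 1.1476
  (18 − 16.0364)²/16.0364 = 0.2404
  (21 − 14.2545)²/14.2545 = 3.1921
  (10 − 18.7091)²/18.7091 = 4.0541
  (43 − 34.0364)²/34.0364 = 2.3606
  (18 − 30.2545)²/30.2545 = 4.9637
  (43 − 39.7091)²/39.7091 = 0.2727
χ² = 5.4455 + 1.5571 + 1.1476 + 0.2404 + 3.1921 + 4.0541 + 2.3606 + 4.9637 + 0.2727 = 23.234
df = (3−1)(3−1) = 4. Since 23.234 > 9.488, reject the null hypothesis of independence at α = 0.05.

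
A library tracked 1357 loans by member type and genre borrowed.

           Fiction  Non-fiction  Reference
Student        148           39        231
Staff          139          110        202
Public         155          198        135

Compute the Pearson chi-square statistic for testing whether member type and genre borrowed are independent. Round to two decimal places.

130.23

Row totals: 418, 451, 488. Column totals: 442, 347, 568. Grand total N = 1357.
Expected counts (row total × column total / N):
  Student, Fiction: 418×442/1357 = 136.150
  Student, Non-fiction: 418×347/1357 = 106.887
  Student, Reference: 418×568/1357 = 174.962
  Staff, Fiction: 451×442/1357 = 146.899
  Staff, Non-fiction: 451×347/1357 = 115.326
  Staff, Reference: 451×568/1357 = 188.775
  Public, Fiction: 488×442/1357 = 158.951
  Public, Non-fiction: 488×347/1357 = 124.787
  Public, Reference: 488×568/1357 = 204.262
Contributions (O − E)²/E:
  (148 − 136.150)²/136.150 = 1.0314
  (39 − 106.887)²/106.887 = 43.1170
  (231 − 174.962)²/174.962 = 17.9482
  (139 − 146.899)²/146.899 = 0.4247
  (110 − 115.326)²/115.326 = 0.2460
  (202 − 188.775)²/188.775 = 0.9265
  (155 − 158.951)²/158.951 = 0.0982
  (198 − 124.787)²/124.787 = 42.9543
  (135 − 204.262)²/204.262 = 23.4856
χ² = 1.0314 + 43.1170 + 17.9482 + 0.4247 + 0.2460 + 0.9265 + 0.0982 + 42.9543 + 23.4856 = 130.23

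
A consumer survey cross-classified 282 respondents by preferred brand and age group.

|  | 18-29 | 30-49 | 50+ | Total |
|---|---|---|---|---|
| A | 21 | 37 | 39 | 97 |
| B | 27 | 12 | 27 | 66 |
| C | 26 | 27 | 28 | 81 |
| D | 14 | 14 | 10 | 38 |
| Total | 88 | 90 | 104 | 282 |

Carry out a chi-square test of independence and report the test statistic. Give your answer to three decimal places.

12.506

Grand total N = 282.
Expected counts (row total × column total / N):
  A, 18-29: 97×88/282 = 30.2695
  A, 30-49: 97×90/282 = 30.9574
  A, 50+: 97×104/282 = 35.7730
  B, 18-29: 66×88/282 = 20.5957
  B, 30-49: 66×90/282 = 21.0638
  B, 50+: 66×104/282 = 24.3404
  C, 18-29: 81×88/282 = 25.2766
  C, 30-49: 81×90/282 = 25.8511
  C, 50+: 81×104/282 = 29.8723
  D, 18-29: 38×88/282 = 11.8582
  D, 30-49: 38×90/282 = 12.1277
  D, 50+: 38×104/282 = 14.0142
Contributions (O − E)²/E:
  (21 − 30.2695)²/30.2695 = 2.8386
  (37 − 30.9574)²/30.9574 = 1.1795
  (39 − 35.7730)²/35.7730 = 0.2911
  (27 − 20.5957)²/20.5957 = 1.9914
  (12 − 21.0638)²/21.0638 = 3.9002
  (27 − 24.3404)²/24.3404 = 0.2906
  (26 − 25.2766)²/25.2766 = 0.0207
  (27 − 25.8511)²/25.8511 = 0.0511
  (28 − 29.8723)²/29.8723 = 0.1173
  (14 − 11.8582)²/11.8582 = 0.3868
  (14 − 12.1277)²/12.1277 = 0.2890
  (10 − 14.0142)²/14.0142 = 1.1498
χ² = 2.8386 + 1.1795 + 0.2911 + 1.9914 + 3.9002 + 0.2906 + 0.0207 + 0.0511 + 0.1173 + 0.3868 + 0.2890 + 1.1498 = 12.506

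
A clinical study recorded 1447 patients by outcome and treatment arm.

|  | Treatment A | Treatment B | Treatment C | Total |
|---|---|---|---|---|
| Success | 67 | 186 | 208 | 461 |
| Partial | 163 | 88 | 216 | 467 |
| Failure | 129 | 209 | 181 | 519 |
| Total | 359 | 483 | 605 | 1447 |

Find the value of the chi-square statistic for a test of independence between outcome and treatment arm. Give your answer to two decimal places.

Grand total N = 1447.
Expected counts (row total × column total / N):
  Success, Treatment A: 461×359/1447 = 114.374
  Success, Treatment B: 461×483/1447 = 153.879
  Success, Treatment C: 461×605/1447 = 192.747
  Partial, Treatment A: 467×359/1447 = 115.862
  Partial, Treatment B: 467×483/1447 = 155.882
  Partial, Treatment C: 467×605/1447 = 195.256
  Failure, Treatment A: 519×359/1447 = 128.764
  Failure, Treatment B: 519×483/1447 = 173.239
  Failure, Treatment C: 519×605/1447 = 216.997
Contributions (O − E)²/E:
  (67 − 114.374)²/114.374 = 19.6224
  (186 − 153.879)²/153.879 = 6.7050
  (208 − 192.747)²/192.747 = 1.2070
  (163 − 115.862)²/115.862 = 19.1779
  (88 − 155.882)²/155.882 = 29.5606
  (216 − 195.256)²/195.256 = 2.2038
  (129 − 128.764)²/128.764 = 0.0004
  (209 − 173.239)²/173.239 = 7.3820
  (181 − 216.997)²/216.997 = 5.9714
χ² = 19.6224 + 6.7050 + 1.2070 + 19.1779 + 29.5606 + 2.2038 + 0.0004 + 7.3820 + 5.9714 = 91.83

91.83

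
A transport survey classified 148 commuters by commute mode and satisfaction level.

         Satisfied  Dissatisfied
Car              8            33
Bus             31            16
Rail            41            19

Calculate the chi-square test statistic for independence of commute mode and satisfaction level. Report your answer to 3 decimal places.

Row totals: 41, 47, 60. Column totals: 80, 68. Grand total N = 148.
Expected counts (row total × column total / N):
  Car, Satisfied: 41×80/148 = 22.16216
  Car, Dissatisfied: 41×68/148 = 18.83784
  Bus, Satisfied: 47×80/148 = 25.40541
  Bus, Dissatisfied: 47×68/148 = 21.59459
  Rail, Satisfied: 60×80/148 = 32.43243
  Rail, Dissatisfied: 60×68/148 = 27.56757
Contributions (O − E)²/E:
  (8 − 22.16216)²/22.16216 = 9.0500
  (33 − 18.83784)²/18.83784 = 10.6470
  (31 − 25.40541)²/25.40541 = 1.2320
  (16 − 21.59459)²/21.59459 = 1.4494
  (41 − 32.43243)²/32.43243 = 2.2633
  (19 − 27.56757)²/27.56757 = 2.6627
χ² = 9.0500 + 10.6470 + 1.2320 + 1.4494 + 2.2633 + 2.6627 = 27.304

27.304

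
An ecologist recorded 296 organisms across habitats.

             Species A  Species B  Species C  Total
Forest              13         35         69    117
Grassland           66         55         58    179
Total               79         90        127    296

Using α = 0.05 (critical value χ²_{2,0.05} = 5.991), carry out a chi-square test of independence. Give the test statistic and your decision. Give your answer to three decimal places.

Grand total N = 296.
Expected counts (row total × column total / N):
  Forest, Species A: 117×79/296 = 31.2264
  Forest, Species B: 117×90/296 = 35.5743
  Forest, Species C: 117×127/296 = 50.1993
  Grassland, Species A: 179×79/296 = 47.7736
  Grassland, Species B: 179×90/296 = 54.4257
  Grassland, Species C: 179×127/296 = 76.8007
Contributions (O − E)²/E:
  (13 − 31.2264)²/31.2264 = 10.6385
  (35 − 35.5743)²/35.5743 = 0.0093
  (69 − 50.1993)²/50.1993 = 7.0413
  (66 − 47.7736)²/47.7736 = 6.9537
  (55 − 54.4257)²/54.4257 = 0.0061
  (58 − 76.8007)²/76.8007 = 4.6024
χ² = 10.6385 + 0.0093 + 7.0413 + 6.9537 + 0.0061 + 4.6024 = 29.251
df = (2−1)(3−1) = 2. Since 29.251 > 5.991, reject the null hypothesis of independence at α = 0.05.

29.251; reject H₀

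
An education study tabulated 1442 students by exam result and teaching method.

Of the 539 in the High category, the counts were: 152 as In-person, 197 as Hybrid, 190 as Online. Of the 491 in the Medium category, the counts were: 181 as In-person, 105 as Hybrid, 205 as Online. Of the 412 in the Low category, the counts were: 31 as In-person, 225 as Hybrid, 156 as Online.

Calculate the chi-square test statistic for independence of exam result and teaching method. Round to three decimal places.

Row totals: 539, 491, 412. Column totals: 364, 527, 551. Grand total N = 1442.
Expected counts (row total × column total / N):
  High, In-person: 539×364/1442 = 136.0583
  High, Hybrid: 539×527/1442 = 196.9854
  High, Online: 539×551/1442 = 205.9563
  Medium, In-person: 491×364/1442 = 123.9417
  Medium, Hybrid: 491×527/1442 = 179.4431
  Medium, Online: 491×551/1442 = 187.6151
  Low, In-person: 412×364/1442 = 104.0000
  Low, Hybrid: 412×527/1442 = 150.5714
  Low, Online: 412×551/1442 = 157.4286
Contributions (O − E)²/E:
  (152 − 136.0583)²/136.0583 = 1.8679
  (197 − 196.9854)²/196.9854 = 0.0000
  (190 − 205.9563)²/205.9563 = 1.2362
  (181 − 123.9417)²/123.9417 = 26.2676
  (105 − 179.4431)²/179.4431 = 30.8832
  (205 − 187.6151)²/187.6151 = 1.6109
  (31 − 104.0000)²/104.0000 = 51.2404
  (225 − 150.5714)²/150.5714 = 36.7906
  (156 − 157.4286)²/157.4286 = 0.0130
χ² = 1.8679 + 0.0000 + 1.2362 + 26.2676 + 30.8832 + 1.6109 + 51.2404 + 36.7906 + 0.0130 = 149.910

149.910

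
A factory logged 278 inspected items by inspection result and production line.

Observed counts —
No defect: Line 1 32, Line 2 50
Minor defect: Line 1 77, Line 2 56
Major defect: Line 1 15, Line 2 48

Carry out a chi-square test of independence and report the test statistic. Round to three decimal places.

Row totals: 82, 133, 63. Column totals: 124, 154. Grand total N = 278.
Expected counts (row total × column total / N):
  No defect, Line 1: 82×124/278 = 36.5755
  No defect, Line 2: 82×154/278 = 45.4245
  Minor defect, Line 1: 133×124/278 = 59.3237
  Minor defect, Line 2: 133×154/278 = 73.6763
  Major defect, Line 1: 63×124/278 = 28.1007
  Major defect, Line 2: 63×154/278 = 34.8993
Contributions (O − E)²/E:
  (32 − 36.5755)²/36.5755 = 0.5724
  (50 − 45.4245)²/45.4245 = 0.4609
  (77 − 59.3237)²/59.3237 = 5.2669
  (56 − 73.6763)²/73.6763 = 4.2409
  (15 − 28.1007)²/28.1007 = 6.1076
  (48 − 34.8993)²/34.8993 = 4.9178
χ² = 0.5724 + 0.4609 + 5.2669 + 4.2409 + 6.1076 + 4.9178 = 21.566

21.566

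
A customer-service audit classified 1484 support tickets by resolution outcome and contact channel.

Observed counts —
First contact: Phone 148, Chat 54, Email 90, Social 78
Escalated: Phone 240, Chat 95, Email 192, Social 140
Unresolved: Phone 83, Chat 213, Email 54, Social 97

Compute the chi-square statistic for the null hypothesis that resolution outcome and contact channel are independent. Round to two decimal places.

Row totals: 370, 667, 447. Column totals: 471, 362, 336, 315. Grand total N = 1484.
Expected counts (row total × column total / N):
  First contact, Phone: 370×471/1484 = 117.433
  First contact, Chat: 370×362/1484 = 90.256
  First contact, Email: 370×336/1484 = 83.774
  First contact, Social: 370×315/1484 = 78.538
  Escalated, Phone: 667×471/1484 = 211.696
  Escalated, Chat: 667×362/1484 = 162.705
  Escalated, Email: 667×336/1484 = 151.019
  Escalated, Social: 667×315/1484 = 141.580
  Unresolved, Phone: 447×471/1484 = 141.871
  Unresolved, Chat: 447×362/1484 = 109.039
  Unresolved, Email: 447×336/1484 = 101.208
  Unresolved, Social: 447×315/1484 = 94.882
Contributions (O − E)²/E:
  (148 − 117.433)²/117.433 = 7.9564
  (54 − 90.256)²/90.256 = 14.5641
  (90 − 83.774)²/83.774 = 0.4627
  (78 − 78.538)²/78.538 = 0.0037
  (240 − 211.696)²/211.696 = 3.7843
  (95 − 162.705)²/162.705 = 28.1735
  (192 − 151.019)²/151.019 = 11.1207
  (140 − 141.580)²/141.580 = 0.0176
  (83 − 141.871)²/141.871 = 24.4292
  (213 − 109.039)²/109.039 = 99.1195
  (54 − 101.208)²/101.208 = 22.0200
  (97 − 94.882)²/94.882 = 0.0473
χ² = 7.9564 + 14.5641 + 0.4627 + 0.0037 + 3.7843 + 28.1735 + 11.1207 + 0.0176 + 24.4292 + 99.1195 + 22.0200 + 0.0473 = 211.70

211.70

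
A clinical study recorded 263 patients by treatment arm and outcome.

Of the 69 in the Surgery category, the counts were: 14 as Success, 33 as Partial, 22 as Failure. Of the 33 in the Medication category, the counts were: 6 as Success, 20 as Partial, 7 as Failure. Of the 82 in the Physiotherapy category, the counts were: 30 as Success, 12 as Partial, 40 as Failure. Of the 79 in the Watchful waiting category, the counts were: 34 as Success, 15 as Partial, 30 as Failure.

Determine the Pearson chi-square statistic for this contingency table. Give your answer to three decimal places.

41.038

Row totals: 69, 33, 82, 79. Column totals: 84, 80, 99. Grand total N = 263.
Expected counts (row total × column total / N):
  Surgery, Success: 69×84/263 = 22.038023
  Surgery, Partial: 69×80/263 = 20.988593
  Surgery, Failure: 69×99/263 = 25.973384
  Medication, Success: 33×84/263 = 10.539924
  Medication, Partial: 33×80/263 = 10.038023
  Medication, Failure: 33×99/263 = 12.422053
  Physiotherapy, Success: 82×84/263 = 26.190114
  Physiotherapy, Partial: 82×80/263 = 24.942966
  Physiotherapy, Failure: 82×99/263 = 30.866920
  Watchful waiting, Success: 79×84/263 = 25.231939
  Watchful waiting, Partial: 79×80/263 = 24.030418
  Watchful waiting, Failure: 79×99/263 = 29.737643
Contributions (O − E)²/E:
  (14 − 22.038023)²/22.038023 = 2.9317
  (33 − 20.988593)²/20.988593 = 6.8739
  (22 − 25.973384)²/25.973384 = 0.6078
  (6 − 10.539924)²/10.539924 = 1.9555
  (20 − 10.038023)²/10.038023 = 9.8865
  (7 − 12.422053)²/12.422053 = 2.3667
  (30 − 26.190114)²/26.190114 = 0.5542
  (12 − 24.942966)²/24.942966 = 6.7161
  (40 − 30.866920)²/30.866920 = 2.7023
  (34 − 25.231939)²/25.231939 = 3.0469
  (15 − 24.030418)²/24.030418 = 3.3936
  (30 − 29.737643)²/29.737643 = 0.0023
χ² = 2.9317 + 6.8739 + 0.6078 + 1.9555 + 9.8865 + 2.3667 + 0.5542 + 6.7161 + 2.7023 + 3.0469 + 3.3936 + 0.0023 = 41.038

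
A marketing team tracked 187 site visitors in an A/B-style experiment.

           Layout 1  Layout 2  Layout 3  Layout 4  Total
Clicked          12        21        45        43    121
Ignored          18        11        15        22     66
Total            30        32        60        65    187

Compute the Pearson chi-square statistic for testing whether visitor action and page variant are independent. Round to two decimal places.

Grand total N = 187.
Expected counts (row total × column total / N):
  Clicked, Layout 1: 121×30/187 = 19.412
  Clicked, Layout 2: 121×32/187 = 20.706
  Clicked, Layout 3: 121×60/187 = 38.824
  Clicked, Layout 4: 121×65/187 = 42.059
  Ignored, Layout 1: 66×30/187 = 10.588
  Ignored, Layout 2: 66×32/187 = 11.294
  Ignored, Layout 3: 66×60/187 = 21.176
  Ignored, Layout 4: 66×65/187 = 22.941
Contributions (O − E)²/E:
  (12 − 19.412)²/19.412 = 2.8301
  (21 − 20.706)²/20.706 = 0.0042
  (45 − 38.824)²/38.824 = 0.9825
  (43 − 42.059)²/42.059 = 0.0211
  (18 − 10.588)²/10.588 = 5.1887
  (11 − 11.294)²/11.294 = 0.0077
  (15 − 21.176)²/21.176 = 1.8012
  (22 − 22.941)²/22.941 = 0.0386
χ² = 2.8301 + 0.0042 + 0.9825 + 0.0211 + 5.1887 + 0.0077 + 1.8012 + 0.0386 = 10.87

10.87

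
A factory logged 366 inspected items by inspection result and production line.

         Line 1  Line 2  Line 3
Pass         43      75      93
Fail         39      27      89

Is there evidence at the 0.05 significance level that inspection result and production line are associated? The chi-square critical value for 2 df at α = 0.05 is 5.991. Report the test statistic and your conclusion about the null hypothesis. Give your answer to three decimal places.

14.646; reject H₀

Row totals: 211, 155. Column totals: 82, 102, 182. Grand total N = 366.
Expected counts (row total × column total / N):
  Pass, Line 1: 211×82/366 = 47.2732
  Pass, Line 2: 211×102/366 = 58.8033
  Pass, Line 3: 211×182/366 = 104.9235
  Fail, Line 1: 155×82/366 = 34.7268
  Fail, Line 2: 155×102/366 = 43.1967
  Fail, Line 3: 155×182/366 = 77.0765
Contributions (O − E)²/E:
  (43 − 47.2732)²/47.2732 = 0.3863
  (75 − 58.8033)²/58.8033 = 4.4612
  (93 − 104.9235)²/104.9235 = 1.3550
  (39 − 34.7268)²/34.7268 = 0.5258
  (27 − 43.1967)²/43.1967 = 6.0730
  (89 − 77.0765)²/77.0765 = 1.8445
χ² = 0.3863 + 4.4612 + 1.3550 + 0.5258 + 6.0730 + 1.8445 = 14.646
df = (2−1)(3−1) = 2. Since 14.646 > 5.991, reject the null hypothesis of independence at α = 0.05.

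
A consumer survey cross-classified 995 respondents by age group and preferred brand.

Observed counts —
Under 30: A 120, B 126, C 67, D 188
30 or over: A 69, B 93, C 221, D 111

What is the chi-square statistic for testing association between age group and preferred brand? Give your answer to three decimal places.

Row totals: 501, 494. Column totals: 189, 219, 288, 299. Grand total N = 995.
Expected counts (row total × column total / N):
  Under 30, A: 501×189/995 = 95.1648
  Under 30, B: 501×219/995 = 110.2704
  Under 30, C: 501×288/995 = 145.0131
  Under 30, D: 501×299/995 = 150.5518
  30 or over, A: 494×189/995 = 93.8352
  30 or over, B: 494×219/995 = 108.7296
  30 or over, C: 494×288/995 = 142.9869
  30 or over, D: 494×299/995 = 148.4482
Contributions (O − E)²/E:
  (120 − 95.1648)²/95.1648 = 6.4813
  (126 − 110.2704)²/110.2704 = 2.2438
  (67 − 145.0131)²/145.0131 = 41.9689
  (188 − 150.5518)²/150.5518 = 9.3149
  (69 − 93.8352)²/93.8352 = 6.5731
  (93 − 108.7296)²/108.7296 = 2.2756
  (221 − 142.9869)²/142.9869 = 42.5636
  (111 − 148.4482)²/148.4482 = 9.4468
χ² = 6.4813 + 2.2438 + 41.9689 + 9.3149 + 6.5731 + 2.2756 + 42.5636 + 9.4468 = 120.868

120.868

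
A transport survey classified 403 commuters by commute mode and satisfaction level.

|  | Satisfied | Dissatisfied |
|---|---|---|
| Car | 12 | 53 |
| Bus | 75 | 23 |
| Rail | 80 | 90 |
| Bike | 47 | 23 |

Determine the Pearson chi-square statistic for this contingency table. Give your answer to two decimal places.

Row totals: 65, 98, 170, 70. Column totals: 214, 189. Grand total N = 403.
Expected counts (row total × column total / N):
  Car, Satisfied: 65×214/403 = 34.516
  Car, Dissatisfied: 65×189/403 = 30.484
  Bus, Satisfied: 98×214/403 = 52.040
  Bus, Dissatisfied: 98×189/403 = 45.960
  Rail, Satisfied: 170×214/403 = 90.273
  Rail, Dissatisfied: 170×189/403 = 79.727
  Bike, Satisfied: 70×214/403 = 37.171
  Bike, Dissatisfied: 70×189/403 = 32.829
Contributions (O − E)²/E:
  (12 − 34.516)²/34.516 = 14.6880
  (53 − 30.484)²/30.484 = 16.6307
  (75 − 52.040)²/52.040 = 10.1299
  (23 − 45.960)²/45.960 = 11.4700
  (80 − 90.273)²/90.273 = 1.1691
  (90 − 79.727)²/79.727 = 1.3237
  (47 − 37.171)²/37.171 = 2.5990
  (23 − 32.829)²/32.829 = 2.9428
χ² = 14.6880 + 16.6307 + 10.1299 + 11.4700 + 1.1691 + 1.3237 + 2.5990 + 2.9428 = 60.95

60.95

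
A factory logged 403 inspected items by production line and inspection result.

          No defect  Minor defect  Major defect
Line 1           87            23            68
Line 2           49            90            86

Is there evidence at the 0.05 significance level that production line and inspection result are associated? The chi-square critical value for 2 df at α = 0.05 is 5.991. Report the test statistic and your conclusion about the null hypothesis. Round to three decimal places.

Row totals: 178, 225. Column totals: 136, 113, 154. Grand total N = 403.
Expected counts (row total × column total / N):
  Line 1, No defect: 178×136/403 = 60.0695
  Line 1, Minor defect: 178×113/403 = 49.9107
  Line 1, Major defect: 178×154/403 = 68.0199
  Line 2, No defect: 225×136/403 = 75.9305
  Line 2, Minor defect: 225×113/403 = 63.0893
  Line 2, Major defect: 225×154/403 = 85.9801
Contributions (O − E)²/E:
  (87 − 60.0695)²/60.0695 = 12.0735
  (23 − 49.9107)²/49.9107 = 14.5096
  (68 − 68.0199)²/68.0199 = 0.0000
  (49 − 75.9305)²/75.9305 = 9.5515
  (90 − 63.0893)²/63.0893 = 11.4787
  (86 − 85.9801)²/85.9801 = 0.0000
χ² = 12.0735 + 14.5096 + 0.0000 + 9.5515 + 11.4787 + 0.0000 = 47.613
df = (2−1)(3−1) = 2. Since 47.613 > 5.991, reject the null hypothesis of independence at α = 0.05.

47.613; reject H₀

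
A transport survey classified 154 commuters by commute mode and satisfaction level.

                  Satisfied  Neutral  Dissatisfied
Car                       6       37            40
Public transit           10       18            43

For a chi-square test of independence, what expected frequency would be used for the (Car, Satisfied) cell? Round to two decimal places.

Row total (Car) = 83; column total (Satisfied) = 16; grand total N = 154.
Expected count = (row total × column total) / N = 83 × 16 / 154 = 8.62.

8.62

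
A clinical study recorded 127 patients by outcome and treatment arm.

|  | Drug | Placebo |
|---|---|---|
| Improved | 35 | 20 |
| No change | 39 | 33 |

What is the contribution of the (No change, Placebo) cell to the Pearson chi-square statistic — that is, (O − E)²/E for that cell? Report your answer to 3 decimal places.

0.290

Row total (No change) = 72; column total (Placebo) = 53; N = 127.
Expected count E = 72 × 53 / 127 = 30.0472.
Contribution = (O − E)²/E = (33 − 30.0472)² / 30.0472 = 0.290.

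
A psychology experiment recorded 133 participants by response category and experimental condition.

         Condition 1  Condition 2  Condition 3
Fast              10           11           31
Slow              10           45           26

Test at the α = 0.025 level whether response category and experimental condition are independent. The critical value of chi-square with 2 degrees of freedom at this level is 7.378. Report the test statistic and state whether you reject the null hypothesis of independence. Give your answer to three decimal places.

15.495; reject H₀

Row totals: 52, 81. Column totals: 20, 56, 57. Grand total N = 133.
Expected counts (row total × column total / N):
  Fast, Condition 1: 52×20/133 = 7.8195
  Fast, Condition 2: 52×56/133 = 21.8947
  Fast, Condition 3: 52×57/133 = 22.2857
  Slow, Condition 1: 81×20/133 = 12.1805
  Slow, Condition 2: 81×56/133 = 34.1053
  Slow, Condition 3: 81×57/133 = 34.7143
Contributions (O − E)²/E:
  (10 − 7.8195)²/7.8195 = 0.6080
  (11 − 21.8947)²/21.8947 = 5.4212
  (31 − 22.2857)²/22.2857 = 3.4075
  (10 − 12.1805)²/12.1805 = 0.3903
  (45 − 34.1053)²/34.1053 = 3.4802
  (26 − 34.7143)²/34.7143 = 2.1875
χ² = 0.6080 + 5.4212 + 3.4075 + 0.3903 + 3.4802 + 2.1875 = 15.495
df = (2−1)(3−1) = 2. Since 15.495 > 7.378, reject the null hypothesis of independence at α = 0.025.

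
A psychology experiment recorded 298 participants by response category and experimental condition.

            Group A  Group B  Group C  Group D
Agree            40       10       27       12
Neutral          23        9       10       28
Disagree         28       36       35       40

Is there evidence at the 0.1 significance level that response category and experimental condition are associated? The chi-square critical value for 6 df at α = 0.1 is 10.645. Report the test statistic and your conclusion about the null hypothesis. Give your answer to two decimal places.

33.88; reject H₀

Row totals: 89, 70, 139. Column totals: 91, 55, 72, 80. Grand total N = 298.
Expected counts (row total × column total / N):
  Agree, Group A: 89×91/298 = 27.178
  Agree, Group B: 89×55/298 = 16.426
  Agree, Group C: 89×72/298 = 21.503
  Agree, Group D: 89×80/298 = 23.893
  Neutral, Group A: 70×91/298 = 21.376
  Neutral, Group B: 70×55/298 = 12.919
  Neutral, Group C: 70×72/298 = 16.913
  Neutral, Group D: 70×80/298 = 18.792
  Disagree, Group A: 139×91/298 = 42.446
  Disagree, Group B: 139×55/298 = 25.654
  Disagree, Group C: 139×72/298 = 33.584
  Disagree, Group D: 139×80/298 = 37.315
Contributions (O − E)²/E:
  (40 − 27.178)²/27.178 = 6.0491
  (10 − 16.426)²/16.426 = 2.5139
  (27 − 21.503)²/21.503 = 1.4052
  (12 − 23.893)²/23.893 = 5.9199
  (23 − 21.376)²/21.376 = 0.1234
  (9 − 12.919)²/12.919 = 1.1888
  (10 − 16.913)²/16.913 = 2.8256
  (28 − 18.792)²/18.792 = 4.5119
  (28 − 42.446)²/42.446 = 4.9165
  (36 − 25.654)²/25.654 = 4.1724
  (35 − 33.584)²/33.584 = 0.0597
  (40 − 37.315)²/37.315 = 0.1932
χ² = 6.0491 + 2.5139 + 1.4052 + 5.9199 + 0.1234 + 1.1888 + 2.8256 + 4.5119 + 4.9165 + 4.1724 + 0.0597 + 0.1932 = 33.88
df = (3−1)(4−1) = 6. Since 33.88 > 10.645, reject the null hypothesis of independence at α = 0.1.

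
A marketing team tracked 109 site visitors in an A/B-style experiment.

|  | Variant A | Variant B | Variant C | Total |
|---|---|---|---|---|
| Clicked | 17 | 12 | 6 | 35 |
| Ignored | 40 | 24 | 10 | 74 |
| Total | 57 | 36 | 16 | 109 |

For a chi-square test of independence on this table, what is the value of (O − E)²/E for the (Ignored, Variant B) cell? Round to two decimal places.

0.01

Row total (Ignored) = 74; column total (Variant B) = 36; N = 109.
Expected count E = 74 × 36 / 109 = 24.440.
Contribution = (O − E)²/E = (24 − 24.440)² / 24.440 = 0.01.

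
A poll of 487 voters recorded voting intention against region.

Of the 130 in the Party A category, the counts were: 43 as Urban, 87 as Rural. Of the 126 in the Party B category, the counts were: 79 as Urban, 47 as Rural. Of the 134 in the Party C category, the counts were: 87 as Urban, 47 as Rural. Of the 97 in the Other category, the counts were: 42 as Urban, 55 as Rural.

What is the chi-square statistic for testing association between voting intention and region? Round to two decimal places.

Row totals: 130, 126, 134, 97. Column totals: 251, 236. Grand total N = 487.
Expected counts (row total × column total / N):
  Party A, Urban: 130×251/487 = 67.002
  Party A, Rural: 130×236/487 = 62.998
  Party B, Urban: 126×251/487 = 64.940
  Party B, Rural: 126×236/487 = 61.060
  Party C, Urban: 134×251/487 = 69.064
  Party C, Rural: 134×236/487 = 64.936
  Other, Urban: 97×251/487 = 49.994
  Other, Rural: 97×236/487 = 47.006
Contributions (O − E)²/E:
  (43 − 67.002)²/67.002 = 8.5982
  (87 − 62.998)²/62.998 = 9.1447
  (79 − 64.940)²/64.940 = 3.0441
  (47 − 61.060)²/61.060 = 3.2375
  (87 − 69.064)²/69.064 = 4.6580
  (47 − 64.936)²/64.936 = 4.9541
  (42 − 49.994)²/49.994 = 1.2782
  (55 − 47.006)²/47.006 = 1.3595
χ² = 8.5982 + 9.1447 + 3.0441 + 3.2375 + 4.6580 + 4.9541 + 1.2782 + 1.3595 = 36.27

36.27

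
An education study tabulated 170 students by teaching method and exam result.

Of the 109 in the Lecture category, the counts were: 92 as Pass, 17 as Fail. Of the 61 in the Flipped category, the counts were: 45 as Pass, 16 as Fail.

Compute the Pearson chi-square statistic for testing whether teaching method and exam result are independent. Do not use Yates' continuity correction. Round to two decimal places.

Row totals: 109, 61. Column totals: 137, 33. Grand total N = 170.
Expected counts (row total × column total / N):
  Lecture, Pass: 109×137/170 = 87.841
  Lecture, Fail: 109×33/170 = 21.159
  Flipped, Pass: 61×137/170 = 49.159
  Flipped, Fail: 61×33/170 = 11.841
Contributions (O − E)²/E:
  (92 − 87.841)²/87.841 = 0.1969
  (17 − 21.159)²/21.159 = 0.8175
  (45 − 49.159)²/49.159 = 0.3519
  (16 − 11.841)²/11.841 = 1.4608
χ² = 0.1969 + 0.8175 + 0.3519 + 1.4608 = 2.83

2.83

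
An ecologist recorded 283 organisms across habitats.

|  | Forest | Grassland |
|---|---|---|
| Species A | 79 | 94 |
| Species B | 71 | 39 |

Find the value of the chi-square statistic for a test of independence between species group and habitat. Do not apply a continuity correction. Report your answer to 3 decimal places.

Row totals: 173, 110. Column totals: 150, 133. Grand total N = 283.
Expected counts (row total × column total / N):
  Species A, Forest: 173×150/283 = 91.6961
  Species A, Grassland: 173×133/283 = 81.3039
  Species B, Forest: 110×150/283 = 58.3039
  Species B, Grassland: 110×133/283 = 51.6961
Contributions (O − E)²/E:
  (79 − 91.6961)²/91.6961 = 1.7579
  (94 − 81.3039)²/81.3039 = 1.9826
  (71 − 58.3039)²/58.3039 = 2.7647
  (39 − 51.6961)²/51.6961 = 3.1180
χ² = 1.7579 + 1.9826 + 2.7647 + 3.1180 = 9.623

9.623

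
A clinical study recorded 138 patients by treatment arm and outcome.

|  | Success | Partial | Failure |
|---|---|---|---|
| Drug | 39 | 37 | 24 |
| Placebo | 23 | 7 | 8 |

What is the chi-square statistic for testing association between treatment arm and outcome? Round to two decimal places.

5.92

Row totals: 100, 38. Column totals: 62, 44, 32. Grand total N = 138.
Expected counts (row total × column total / N):
  Drug, Success: 100×62/138 = 44.928
  Drug, Partial: 100×44/138 = 31.884
  Drug, Failure: 100×32/138 = 23.188
  Placebo, Success: 38×62/138 = 17.072
  Placebo, Partial: 38×44/138 = 12.116
  Placebo, Failure: 38×32/138 = 8.812
Contributions (O − E)²/E:
  (39 − 44.928)²/44.928 = 0.7822
  (37 − 31.884)²/31.884 = 0.8209
  (24 − 23.188)²/23.188 = 0.0284
  (23 − 17.072)²/17.072 = 2.0584
  (7 − 12.116)²/12.116 = 2.1602
  (8 − 8.812)²/8.812 = 0.0748
χ² = 0.7822 + 0.8209 + 0.0284 + 2.0584 + 2.1602 + 0.0748 = 5.92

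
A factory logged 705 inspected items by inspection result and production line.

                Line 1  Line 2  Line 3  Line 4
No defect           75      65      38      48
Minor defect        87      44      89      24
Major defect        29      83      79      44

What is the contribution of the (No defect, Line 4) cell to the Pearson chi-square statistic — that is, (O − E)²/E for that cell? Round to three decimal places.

Row total (No defect) = 226; column total (Line 4) = 116; N = 705.
Expected count E = 226 × 116 / 705 = 37.1858.
Contribution = (O − E)²/E = (48 − 37.1858)² / 37.1858 = 3.145.

3.145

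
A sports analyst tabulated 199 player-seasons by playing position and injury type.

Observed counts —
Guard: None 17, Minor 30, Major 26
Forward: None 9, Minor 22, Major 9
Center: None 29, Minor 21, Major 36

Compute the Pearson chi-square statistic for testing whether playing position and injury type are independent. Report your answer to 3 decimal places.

Row totals: 73, 40, 86. Column totals: 55, 73, 71. Grand total N = 199.
Expected counts (row total × column total / N):
  Guard, None: 73×55/199 = 20.1759
  Guard, Minor: 73×73/199 = 26.7789
  Guard, Major: 73×71/199 = 26.0452
  Forward, None: 40×55/199 = 11.0553
  Forward, Minor: 40×73/199 = 14.6734
  Forward, Major: 40×71/199 = 14.2714
  Center, None: 86×55/199 = 23.7688
  Center, Minor: 86×73/199 = 31.5477
  Center, Major: 86×71/199 = 30.6834
Contributions (O − E)²/E:
  (17 − 20.1759)²/20.1759 = 0.4999
  (30 − 26.7789)²/26.7789 = 0.3875
  (26 − 26.0452)²/26.0452 = 0.0001
  (9 − 11.0553)²/11.0553 = 0.3821
  (22 − 14.6734)²/14.6734 = 3.6583
  (9 − 14.2714)²/14.2714 = 1.9471
  (29 − 23.7688)²/23.7688 = 1.1513
  (21 − 31.5477)²/31.5477 = 3.5265
  (36 − 30.6834)²/30.6834 = 0.9212
χ² = 0.4999 + 0.3875 + 0.0001 + 0.3821 + 3.6583 + 1.9471 + 1.1513 + 3.5265 + 0.9212 = 12.474

12.474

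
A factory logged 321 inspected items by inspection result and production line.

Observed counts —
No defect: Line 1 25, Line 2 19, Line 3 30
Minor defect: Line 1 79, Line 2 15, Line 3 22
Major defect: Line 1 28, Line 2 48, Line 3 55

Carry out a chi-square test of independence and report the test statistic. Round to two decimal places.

Row totals: 74, 116, 131. Column totals: 132, 82, 107. Grand total N = 321.
Expected counts (row total × column total / N):
  No defect, Line 1: 74×132/321 = 30.430
  No defect, Line 2: 74×82/321 = 18.903
  No defect, Line 3: 74×107/321 = 24.667
  Minor defect, Line 1: 116×132/321 = 47.701
  Minor defect, Line 2: 116×82/321 = 29.632
  Minor defect, Line 3: 116×107/321 = 38.667
  Major defect, Line 1: 131×132/321 = 53.869
  Major defect, Line 2: 131×82/321 = 33.464
  Major defect, Line 3: 131×107/321 = 43.667
Contributions (O − E)²/E:
  (25 − 30.430)²/30.430 = 0.9689
  (19 − 18.903)²/18.903 = 0.0005
  (30 − 24.667)²/24.667 = 1.1530
  (79 − 47.701)²/47.701 = 20.5368
  (15 − 29.632)²/29.632 = 7.2251
  (22 − 38.667)²/38.667 = 7.1841
  (28 − 53.869)²/53.869 = 12.4228
  (48 − 33.464)²/33.464 = 6.3141
  (55 − 43.667)²/43.667 = 2.9413
χ² = 0.9689 + 0.0005 + 1.1530 + 20.5368 + 7.2251 + 7.1841 + 12.4228 + 6.3141 + 2.9413 = 58.75

58.75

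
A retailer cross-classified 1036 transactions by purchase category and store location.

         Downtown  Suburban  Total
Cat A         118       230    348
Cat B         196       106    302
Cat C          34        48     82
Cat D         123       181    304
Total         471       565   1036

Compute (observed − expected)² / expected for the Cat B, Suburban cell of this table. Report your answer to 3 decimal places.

20.921

Row total (Cat B) = 302; column total (Suburban) = 565; N = 1036.
Expected count E = 302 × 565 / 1036 = 164.7008.
Contribution = (O − E)²/E = (106 − 164.7008)² / 164.7008 = 20.921.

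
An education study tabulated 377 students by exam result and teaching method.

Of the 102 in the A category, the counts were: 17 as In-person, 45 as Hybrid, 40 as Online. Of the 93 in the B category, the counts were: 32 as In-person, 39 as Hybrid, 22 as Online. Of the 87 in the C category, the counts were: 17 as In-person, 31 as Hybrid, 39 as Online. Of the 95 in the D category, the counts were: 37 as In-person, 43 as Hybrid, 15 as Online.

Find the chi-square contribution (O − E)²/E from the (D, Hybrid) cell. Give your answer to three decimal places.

0.255

Row total (D) = 95; column total (Hybrid) = 158; N = 377.
Expected count E = 95 × 158 / 377 = 39.8143.
Contribution = (O − E)²/E = (43 − 39.8143)² / 39.8143 = 0.255.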